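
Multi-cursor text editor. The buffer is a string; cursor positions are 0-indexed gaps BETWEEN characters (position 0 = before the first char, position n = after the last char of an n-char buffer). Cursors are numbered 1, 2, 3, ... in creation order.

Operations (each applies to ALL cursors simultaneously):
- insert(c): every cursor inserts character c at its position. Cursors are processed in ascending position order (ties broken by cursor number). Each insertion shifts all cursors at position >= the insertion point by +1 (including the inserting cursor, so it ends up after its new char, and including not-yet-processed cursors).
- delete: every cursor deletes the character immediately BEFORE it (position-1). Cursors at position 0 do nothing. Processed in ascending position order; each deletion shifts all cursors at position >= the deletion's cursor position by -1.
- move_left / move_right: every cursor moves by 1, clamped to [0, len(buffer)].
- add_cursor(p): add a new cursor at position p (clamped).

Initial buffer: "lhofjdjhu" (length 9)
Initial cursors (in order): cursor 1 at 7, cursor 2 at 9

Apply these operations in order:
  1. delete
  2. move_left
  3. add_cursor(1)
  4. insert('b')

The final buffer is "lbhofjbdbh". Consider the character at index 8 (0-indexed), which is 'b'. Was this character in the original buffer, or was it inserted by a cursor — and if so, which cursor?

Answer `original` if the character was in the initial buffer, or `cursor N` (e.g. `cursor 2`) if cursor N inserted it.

After op 1 (delete): buffer="lhofjdh" (len 7), cursors c1@6 c2@7, authorship .......
After op 2 (move_left): buffer="lhofjdh" (len 7), cursors c1@5 c2@6, authorship .......
After op 3 (add_cursor(1)): buffer="lhofjdh" (len 7), cursors c3@1 c1@5 c2@6, authorship .......
After op 4 (insert('b')): buffer="lbhofjbdbh" (len 10), cursors c3@2 c1@7 c2@9, authorship .3....1.2.
Authorship (.=original, N=cursor N): . 3 . . . . 1 . 2 .
Index 8: author = 2

Answer: cursor 2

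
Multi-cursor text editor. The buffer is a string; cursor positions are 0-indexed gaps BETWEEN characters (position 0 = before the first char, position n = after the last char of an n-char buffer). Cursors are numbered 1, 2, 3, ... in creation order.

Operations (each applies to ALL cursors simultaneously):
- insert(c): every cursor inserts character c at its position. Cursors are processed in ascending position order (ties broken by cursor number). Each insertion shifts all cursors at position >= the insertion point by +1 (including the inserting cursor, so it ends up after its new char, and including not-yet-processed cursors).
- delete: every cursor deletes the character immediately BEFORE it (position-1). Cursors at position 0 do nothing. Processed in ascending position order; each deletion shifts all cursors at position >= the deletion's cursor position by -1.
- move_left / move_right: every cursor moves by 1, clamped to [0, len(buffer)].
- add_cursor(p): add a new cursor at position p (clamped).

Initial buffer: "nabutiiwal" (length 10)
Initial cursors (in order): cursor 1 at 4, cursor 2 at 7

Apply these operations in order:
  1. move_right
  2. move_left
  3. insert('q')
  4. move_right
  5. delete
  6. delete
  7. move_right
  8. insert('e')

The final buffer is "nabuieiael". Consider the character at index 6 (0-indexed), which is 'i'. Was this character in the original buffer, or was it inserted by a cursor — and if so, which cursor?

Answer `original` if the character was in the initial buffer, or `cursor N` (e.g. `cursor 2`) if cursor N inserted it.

After op 1 (move_right): buffer="nabutiiwal" (len 10), cursors c1@5 c2@8, authorship ..........
After op 2 (move_left): buffer="nabutiiwal" (len 10), cursors c1@4 c2@7, authorship ..........
After op 3 (insert('q')): buffer="nabuqtiiqwal" (len 12), cursors c1@5 c2@9, authorship ....1...2...
After op 4 (move_right): buffer="nabuqtiiqwal" (len 12), cursors c1@6 c2@10, authorship ....1...2...
After op 5 (delete): buffer="nabuqiiqal" (len 10), cursors c1@5 c2@8, authorship ....1..2..
After op 6 (delete): buffer="nabuiial" (len 8), cursors c1@4 c2@6, authorship ........
After op 7 (move_right): buffer="nabuiial" (len 8), cursors c1@5 c2@7, authorship ........
After op 8 (insert('e')): buffer="nabuieiael" (len 10), cursors c1@6 c2@9, authorship .....1..2.
Authorship (.=original, N=cursor N): . . . . . 1 . . 2 .
Index 6: author = original

Answer: original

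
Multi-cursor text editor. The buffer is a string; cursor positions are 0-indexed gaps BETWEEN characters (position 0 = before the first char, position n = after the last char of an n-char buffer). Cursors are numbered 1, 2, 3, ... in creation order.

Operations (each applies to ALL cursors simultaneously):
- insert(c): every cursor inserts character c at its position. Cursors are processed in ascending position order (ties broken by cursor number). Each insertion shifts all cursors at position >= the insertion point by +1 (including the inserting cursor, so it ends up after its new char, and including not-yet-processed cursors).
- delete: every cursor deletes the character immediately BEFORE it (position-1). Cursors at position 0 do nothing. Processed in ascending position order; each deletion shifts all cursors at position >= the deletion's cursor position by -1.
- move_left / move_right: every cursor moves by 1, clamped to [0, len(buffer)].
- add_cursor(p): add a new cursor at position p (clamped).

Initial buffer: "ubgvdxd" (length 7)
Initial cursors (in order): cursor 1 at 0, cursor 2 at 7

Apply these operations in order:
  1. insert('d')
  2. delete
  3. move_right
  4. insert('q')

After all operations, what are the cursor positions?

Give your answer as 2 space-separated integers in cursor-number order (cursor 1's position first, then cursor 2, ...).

Answer: 2 9

Derivation:
After op 1 (insert('d')): buffer="dubgvdxdd" (len 9), cursors c1@1 c2@9, authorship 1.......2
After op 2 (delete): buffer="ubgvdxd" (len 7), cursors c1@0 c2@7, authorship .......
After op 3 (move_right): buffer="ubgvdxd" (len 7), cursors c1@1 c2@7, authorship .......
After op 4 (insert('q')): buffer="uqbgvdxdq" (len 9), cursors c1@2 c2@9, authorship .1......2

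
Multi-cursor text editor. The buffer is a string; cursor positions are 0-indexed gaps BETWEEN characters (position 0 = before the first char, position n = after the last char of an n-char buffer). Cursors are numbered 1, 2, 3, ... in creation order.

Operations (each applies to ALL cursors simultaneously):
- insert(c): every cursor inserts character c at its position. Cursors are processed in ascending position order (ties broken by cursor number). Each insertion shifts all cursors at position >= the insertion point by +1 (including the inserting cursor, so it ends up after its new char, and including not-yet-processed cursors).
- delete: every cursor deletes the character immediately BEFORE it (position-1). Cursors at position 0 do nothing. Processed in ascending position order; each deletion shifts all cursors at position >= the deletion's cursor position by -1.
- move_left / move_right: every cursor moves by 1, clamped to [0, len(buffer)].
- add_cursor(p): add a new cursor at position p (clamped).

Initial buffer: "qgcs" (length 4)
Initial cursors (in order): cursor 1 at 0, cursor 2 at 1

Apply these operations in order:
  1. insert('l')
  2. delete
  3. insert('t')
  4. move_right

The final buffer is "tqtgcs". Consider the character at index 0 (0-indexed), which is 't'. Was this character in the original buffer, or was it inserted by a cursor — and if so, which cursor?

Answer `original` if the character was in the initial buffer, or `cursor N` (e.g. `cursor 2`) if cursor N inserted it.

Answer: cursor 1

Derivation:
After op 1 (insert('l')): buffer="lqlgcs" (len 6), cursors c1@1 c2@3, authorship 1.2...
After op 2 (delete): buffer="qgcs" (len 4), cursors c1@0 c2@1, authorship ....
After op 3 (insert('t')): buffer="tqtgcs" (len 6), cursors c1@1 c2@3, authorship 1.2...
After op 4 (move_right): buffer="tqtgcs" (len 6), cursors c1@2 c2@4, authorship 1.2...
Authorship (.=original, N=cursor N): 1 . 2 . . .
Index 0: author = 1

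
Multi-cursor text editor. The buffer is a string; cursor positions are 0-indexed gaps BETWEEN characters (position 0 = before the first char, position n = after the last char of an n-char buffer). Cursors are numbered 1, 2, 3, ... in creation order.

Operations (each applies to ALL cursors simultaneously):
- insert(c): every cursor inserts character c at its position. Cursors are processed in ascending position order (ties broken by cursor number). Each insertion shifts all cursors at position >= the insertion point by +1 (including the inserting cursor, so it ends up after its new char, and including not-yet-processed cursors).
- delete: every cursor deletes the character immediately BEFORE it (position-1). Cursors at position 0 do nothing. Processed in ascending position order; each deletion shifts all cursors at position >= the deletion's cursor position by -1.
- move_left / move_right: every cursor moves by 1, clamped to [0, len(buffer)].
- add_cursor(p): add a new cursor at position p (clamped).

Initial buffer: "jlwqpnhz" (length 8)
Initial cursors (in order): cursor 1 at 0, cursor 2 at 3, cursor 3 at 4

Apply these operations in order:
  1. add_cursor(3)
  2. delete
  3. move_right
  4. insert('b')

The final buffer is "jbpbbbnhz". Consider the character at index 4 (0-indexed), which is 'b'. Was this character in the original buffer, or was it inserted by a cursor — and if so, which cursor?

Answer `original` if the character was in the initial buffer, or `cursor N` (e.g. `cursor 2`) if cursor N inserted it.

After op 1 (add_cursor(3)): buffer="jlwqpnhz" (len 8), cursors c1@0 c2@3 c4@3 c3@4, authorship ........
After op 2 (delete): buffer="jpnhz" (len 5), cursors c1@0 c2@1 c3@1 c4@1, authorship .....
After op 3 (move_right): buffer="jpnhz" (len 5), cursors c1@1 c2@2 c3@2 c4@2, authorship .....
After op 4 (insert('b')): buffer="jbpbbbnhz" (len 9), cursors c1@2 c2@6 c3@6 c4@6, authorship .1.234...
Authorship (.=original, N=cursor N): . 1 . 2 3 4 . . .
Index 4: author = 3

Answer: cursor 3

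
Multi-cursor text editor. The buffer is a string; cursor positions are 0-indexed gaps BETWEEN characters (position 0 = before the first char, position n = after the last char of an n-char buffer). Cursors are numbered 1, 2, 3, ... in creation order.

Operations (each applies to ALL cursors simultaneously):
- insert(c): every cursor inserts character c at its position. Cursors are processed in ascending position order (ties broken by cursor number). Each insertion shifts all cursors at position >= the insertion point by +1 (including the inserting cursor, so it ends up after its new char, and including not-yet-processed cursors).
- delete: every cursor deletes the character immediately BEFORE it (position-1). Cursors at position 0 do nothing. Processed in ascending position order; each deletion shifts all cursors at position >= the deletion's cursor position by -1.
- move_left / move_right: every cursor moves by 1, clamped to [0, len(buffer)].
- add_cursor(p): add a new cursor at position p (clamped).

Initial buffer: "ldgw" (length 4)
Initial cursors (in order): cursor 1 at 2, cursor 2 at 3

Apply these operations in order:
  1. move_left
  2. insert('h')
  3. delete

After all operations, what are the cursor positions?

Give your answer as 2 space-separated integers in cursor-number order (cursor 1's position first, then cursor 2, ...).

After op 1 (move_left): buffer="ldgw" (len 4), cursors c1@1 c2@2, authorship ....
After op 2 (insert('h')): buffer="lhdhgw" (len 6), cursors c1@2 c2@4, authorship .1.2..
After op 3 (delete): buffer="ldgw" (len 4), cursors c1@1 c2@2, authorship ....

Answer: 1 2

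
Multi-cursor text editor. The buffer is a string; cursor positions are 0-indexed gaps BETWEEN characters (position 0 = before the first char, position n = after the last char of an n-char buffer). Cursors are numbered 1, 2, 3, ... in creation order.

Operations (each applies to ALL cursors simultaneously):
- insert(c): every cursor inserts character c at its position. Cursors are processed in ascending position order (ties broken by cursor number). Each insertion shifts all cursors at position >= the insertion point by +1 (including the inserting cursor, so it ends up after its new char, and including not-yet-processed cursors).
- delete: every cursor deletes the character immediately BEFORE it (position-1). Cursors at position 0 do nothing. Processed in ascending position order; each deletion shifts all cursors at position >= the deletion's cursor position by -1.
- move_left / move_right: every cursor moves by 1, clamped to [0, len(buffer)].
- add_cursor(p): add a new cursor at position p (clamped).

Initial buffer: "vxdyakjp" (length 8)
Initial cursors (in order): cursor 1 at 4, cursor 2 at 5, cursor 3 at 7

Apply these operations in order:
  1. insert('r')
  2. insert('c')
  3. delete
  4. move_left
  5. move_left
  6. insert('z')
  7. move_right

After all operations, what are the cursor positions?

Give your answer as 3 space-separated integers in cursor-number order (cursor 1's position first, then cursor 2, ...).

After op 1 (insert('r')): buffer="vxdyrarkjrp" (len 11), cursors c1@5 c2@7 c3@10, authorship ....1.2..3.
After op 2 (insert('c')): buffer="vxdyrcarckjrcp" (len 14), cursors c1@6 c2@9 c3@13, authorship ....11.22..33.
After op 3 (delete): buffer="vxdyrarkjrp" (len 11), cursors c1@5 c2@7 c3@10, authorship ....1.2..3.
After op 4 (move_left): buffer="vxdyrarkjrp" (len 11), cursors c1@4 c2@6 c3@9, authorship ....1.2..3.
After op 5 (move_left): buffer="vxdyrarkjrp" (len 11), cursors c1@3 c2@5 c3@8, authorship ....1.2..3.
After op 6 (insert('z')): buffer="vxdzyrzarkzjrp" (len 14), cursors c1@4 c2@7 c3@11, authorship ...1.12.2.3.3.
After op 7 (move_right): buffer="vxdzyrzarkzjrp" (len 14), cursors c1@5 c2@8 c3@12, authorship ...1.12.2.3.3.

Answer: 5 8 12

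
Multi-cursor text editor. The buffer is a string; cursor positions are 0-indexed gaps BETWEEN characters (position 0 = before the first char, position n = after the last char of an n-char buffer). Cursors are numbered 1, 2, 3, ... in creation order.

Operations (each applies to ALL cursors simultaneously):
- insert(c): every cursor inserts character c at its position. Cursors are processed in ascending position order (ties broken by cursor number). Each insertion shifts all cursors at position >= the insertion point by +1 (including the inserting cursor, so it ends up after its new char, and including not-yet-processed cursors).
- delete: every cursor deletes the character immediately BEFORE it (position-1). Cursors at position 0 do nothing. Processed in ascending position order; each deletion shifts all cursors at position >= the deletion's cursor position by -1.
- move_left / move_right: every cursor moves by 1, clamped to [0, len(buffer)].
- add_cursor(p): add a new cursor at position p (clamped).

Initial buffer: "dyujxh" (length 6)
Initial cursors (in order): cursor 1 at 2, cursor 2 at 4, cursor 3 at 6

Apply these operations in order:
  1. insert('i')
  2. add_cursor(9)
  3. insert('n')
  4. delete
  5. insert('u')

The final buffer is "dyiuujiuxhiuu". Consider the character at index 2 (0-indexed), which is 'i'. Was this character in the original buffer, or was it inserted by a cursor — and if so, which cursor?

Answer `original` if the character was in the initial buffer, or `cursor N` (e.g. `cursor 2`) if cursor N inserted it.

After op 1 (insert('i')): buffer="dyiujixhi" (len 9), cursors c1@3 c2@6 c3@9, authorship ..1..2..3
After op 2 (add_cursor(9)): buffer="dyiujixhi" (len 9), cursors c1@3 c2@6 c3@9 c4@9, authorship ..1..2..3
After op 3 (insert('n')): buffer="dyinujinxhinn" (len 13), cursors c1@4 c2@8 c3@13 c4@13, authorship ..11..22..334
After op 4 (delete): buffer="dyiujixhi" (len 9), cursors c1@3 c2@6 c3@9 c4@9, authorship ..1..2..3
After op 5 (insert('u')): buffer="dyiuujiuxhiuu" (len 13), cursors c1@4 c2@8 c3@13 c4@13, authorship ..11..22..334
Authorship (.=original, N=cursor N): . . 1 1 . . 2 2 . . 3 3 4
Index 2: author = 1

Answer: cursor 1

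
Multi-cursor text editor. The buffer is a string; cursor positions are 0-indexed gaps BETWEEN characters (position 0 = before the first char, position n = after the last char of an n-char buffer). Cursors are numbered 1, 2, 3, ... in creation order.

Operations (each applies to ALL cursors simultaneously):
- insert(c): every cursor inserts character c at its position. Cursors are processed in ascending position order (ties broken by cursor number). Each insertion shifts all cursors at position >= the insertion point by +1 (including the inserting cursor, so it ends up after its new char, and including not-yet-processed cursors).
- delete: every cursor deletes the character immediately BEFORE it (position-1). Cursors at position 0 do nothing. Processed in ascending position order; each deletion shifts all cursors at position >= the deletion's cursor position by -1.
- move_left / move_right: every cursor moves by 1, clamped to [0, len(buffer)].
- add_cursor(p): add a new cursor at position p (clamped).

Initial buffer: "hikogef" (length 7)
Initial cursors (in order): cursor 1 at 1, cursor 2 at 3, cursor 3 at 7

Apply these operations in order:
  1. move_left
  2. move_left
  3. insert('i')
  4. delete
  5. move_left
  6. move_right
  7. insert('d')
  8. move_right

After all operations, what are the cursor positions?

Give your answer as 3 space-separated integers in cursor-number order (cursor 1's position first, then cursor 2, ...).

Answer: 4 4 9

Derivation:
After op 1 (move_left): buffer="hikogef" (len 7), cursors c1@0 c2@2 c3@6, authorship .......
After op 2 (move_left): buffer="hikogef" (len 7), cursors c1@0 c2@1 c3@5, authorship .......
After op 3 (insert('i')): buffer="ihiikogief" (len 10), cursors c1@1 c2@3 c3@8, authorship 1.2....3..
After op 4 (delete): buffer="hikogef" (len 7), cursors c1@0 c2@1 c3@5, authorship .......
After op 5 (move_left): buffer="hikogef" (len 7), cursors c1@0 c2@0 c3@4, authorship .......
After op 6 (move_right): buffer="hikogef" (len 7), cursors c1@1 c2@1 c3@5, authorship .......
After op 7 (insert('d')): buffer="hddikogdef" (len 10), cursors c1@3 c2@3 c3@8, authorship .12....3..
After op 8 (move_right): buffer="hddikogdef" (len 10), cursors c1@4 c2@4 c3@9, authorship .12....3..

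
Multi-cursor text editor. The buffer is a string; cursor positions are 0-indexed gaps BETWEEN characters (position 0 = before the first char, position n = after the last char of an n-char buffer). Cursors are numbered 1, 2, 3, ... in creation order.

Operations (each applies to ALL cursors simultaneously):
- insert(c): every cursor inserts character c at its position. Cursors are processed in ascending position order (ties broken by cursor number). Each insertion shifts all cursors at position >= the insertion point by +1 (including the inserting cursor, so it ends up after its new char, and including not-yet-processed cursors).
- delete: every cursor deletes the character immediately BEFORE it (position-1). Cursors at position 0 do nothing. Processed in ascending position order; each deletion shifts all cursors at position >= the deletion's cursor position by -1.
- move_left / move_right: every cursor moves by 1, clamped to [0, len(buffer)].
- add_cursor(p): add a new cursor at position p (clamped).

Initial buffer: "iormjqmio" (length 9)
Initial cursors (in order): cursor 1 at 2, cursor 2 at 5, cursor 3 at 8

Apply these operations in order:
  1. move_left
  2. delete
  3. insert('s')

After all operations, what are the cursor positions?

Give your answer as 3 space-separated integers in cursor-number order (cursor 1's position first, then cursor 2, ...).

After op 1 (move_left): buffer="iormjqmio" (len 9), cursors c1@1 c2@4 c3@7, authorship .........
After op 2 (delete): buffer="orjqio" (len 6), cursors c1@0 c2@2 c3@4, authorship ......
After op 3 (insert('s')): buffer="sorsjqsio" (len 9), cursors c1@1 c2@4 c3@7, authorship 1..2..3..

Answer: 1 4 7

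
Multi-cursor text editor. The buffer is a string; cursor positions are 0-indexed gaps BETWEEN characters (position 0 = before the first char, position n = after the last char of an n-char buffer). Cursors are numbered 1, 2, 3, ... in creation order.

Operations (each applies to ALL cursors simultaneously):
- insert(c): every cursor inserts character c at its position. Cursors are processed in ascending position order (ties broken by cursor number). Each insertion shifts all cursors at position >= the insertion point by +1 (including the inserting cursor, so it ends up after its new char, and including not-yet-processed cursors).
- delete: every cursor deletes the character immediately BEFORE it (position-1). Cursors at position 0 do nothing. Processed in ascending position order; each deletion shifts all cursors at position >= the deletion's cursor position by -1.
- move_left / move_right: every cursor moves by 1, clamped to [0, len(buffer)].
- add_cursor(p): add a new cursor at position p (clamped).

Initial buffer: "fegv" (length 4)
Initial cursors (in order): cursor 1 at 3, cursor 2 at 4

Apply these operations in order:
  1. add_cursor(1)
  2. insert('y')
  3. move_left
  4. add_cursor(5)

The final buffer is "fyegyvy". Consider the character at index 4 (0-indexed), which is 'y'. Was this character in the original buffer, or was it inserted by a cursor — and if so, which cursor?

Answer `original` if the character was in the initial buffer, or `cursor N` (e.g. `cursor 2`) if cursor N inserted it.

After op 1 (add_cursor(1)): buffer="fegv" (len 4), cursors c3@1 c1@3 c2@4, authorship ....
After op 2 (insert('y')): buffer="fyegyvy" (len 7), cursors c3@2 c1@5 c2@7, authorship .3..1.2
After op 3 (move_left): buffer="fyegyvy" (len 7), cursors c3@1 c1@4 c2@6, authorship .3..1.2
After op 4 (add_cursor(5)): buffer="fyegyvy" (len 7), cursors c3@1 c1@4 c4@5 c2@6, authorship .3..1.2
Authorship (.=original, N=cursor N): . 3 . . 1 . 2
Index 4: author = 1

Answer: cursor 1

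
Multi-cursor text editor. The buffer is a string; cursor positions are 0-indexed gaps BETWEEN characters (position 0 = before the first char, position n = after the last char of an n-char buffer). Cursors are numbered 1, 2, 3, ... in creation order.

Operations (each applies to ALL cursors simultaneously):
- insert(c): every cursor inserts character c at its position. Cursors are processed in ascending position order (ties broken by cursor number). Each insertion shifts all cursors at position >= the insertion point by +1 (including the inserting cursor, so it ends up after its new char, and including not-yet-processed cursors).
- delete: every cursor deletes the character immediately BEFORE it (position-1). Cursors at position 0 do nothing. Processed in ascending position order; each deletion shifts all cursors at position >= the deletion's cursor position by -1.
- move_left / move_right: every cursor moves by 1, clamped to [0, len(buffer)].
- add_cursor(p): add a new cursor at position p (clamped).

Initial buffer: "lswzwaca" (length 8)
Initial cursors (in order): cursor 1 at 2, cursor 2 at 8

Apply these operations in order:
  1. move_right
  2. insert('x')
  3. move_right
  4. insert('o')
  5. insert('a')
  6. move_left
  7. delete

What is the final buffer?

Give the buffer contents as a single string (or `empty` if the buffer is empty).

After op 1 (move_right): buffer="lswzwaca" (len 8), cursors c1@3 c2@8, authorship ........
After op 2 (insert('x')): buffer="lswxzwacax" (len 10), cursors c1@4 c2@10, authorship ...1.....2
After op 3 (move_right): buffer="lswxzwacax" (len 10), cursors c1@5 c2@10, authorship ...1.....2
After op 4 (insert('o')): buffer="lswxzowacaxo" (len 12), cursors c1@6 c2@12, authorship ...1.1....22
After op 5 (insert('a')): buffer="lswxzoawacaxoa" (len 14), cursors c1@7 c2@14, authorship ...1.11....222
After op 6 (move_left): buffer="lswxzoawacaxoa" (len 14), cursors c1@6 c2@13, authorship ...1.11....222
After op 7 (delete): buffer="lswxzawacaxa" (len 12), cursors c1@5 c2@11, authorship ...1.1....22

Answer: lswxzawacaxa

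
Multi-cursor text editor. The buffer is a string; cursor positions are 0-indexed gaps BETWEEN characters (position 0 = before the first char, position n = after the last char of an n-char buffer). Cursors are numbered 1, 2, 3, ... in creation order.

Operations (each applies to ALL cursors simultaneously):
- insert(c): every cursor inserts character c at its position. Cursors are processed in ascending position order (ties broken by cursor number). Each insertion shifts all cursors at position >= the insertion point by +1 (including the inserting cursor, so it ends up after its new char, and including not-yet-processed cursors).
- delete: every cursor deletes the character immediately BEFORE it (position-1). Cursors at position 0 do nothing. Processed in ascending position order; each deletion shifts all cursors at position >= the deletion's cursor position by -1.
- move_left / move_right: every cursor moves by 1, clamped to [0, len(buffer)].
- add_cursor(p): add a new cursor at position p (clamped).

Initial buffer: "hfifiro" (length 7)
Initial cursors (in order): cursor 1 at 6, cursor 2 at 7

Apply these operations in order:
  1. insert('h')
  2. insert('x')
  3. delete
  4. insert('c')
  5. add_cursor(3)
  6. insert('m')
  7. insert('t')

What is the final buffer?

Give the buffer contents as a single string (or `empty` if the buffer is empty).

After op 1 (insert('h')): buffer="hfifirhoh" (len 9), cursors c1@7 c2@9, authorship ......1.2
After op 2 (insert('x')): buffer="hfifirhxohx" (len 11), cursors c1@8 c2@11, authorship ......11.22
After op 3 (delete): buffer="hfifirhoh" (len 9), cursors c1@7 c2@9, authorship ......1.2
After op 4 (insert('c')): buffer="hfifirhcohc" (len 11), cursors c1@8 c2@11, authorship ......11.22
After op 5 (add_cursor(3)): buffer="hfifirhcohc" (len 11), cursors c3@3 c1@8 c2@11, authorship ......11.22
After op 6 (insert('m')): buffer="hfimfirhcmohcm" (len 14), cursors c3@4 c1@10 c2@14, authorship ...3...111.222
After op 7 (insert('t')): buffer="hfimtfirhcmtohcmt" (len 17), cursors c3@5 c1@12 c2@17, authorship ...33...1111.2222

Answer: hfimtfirhcmtohcmt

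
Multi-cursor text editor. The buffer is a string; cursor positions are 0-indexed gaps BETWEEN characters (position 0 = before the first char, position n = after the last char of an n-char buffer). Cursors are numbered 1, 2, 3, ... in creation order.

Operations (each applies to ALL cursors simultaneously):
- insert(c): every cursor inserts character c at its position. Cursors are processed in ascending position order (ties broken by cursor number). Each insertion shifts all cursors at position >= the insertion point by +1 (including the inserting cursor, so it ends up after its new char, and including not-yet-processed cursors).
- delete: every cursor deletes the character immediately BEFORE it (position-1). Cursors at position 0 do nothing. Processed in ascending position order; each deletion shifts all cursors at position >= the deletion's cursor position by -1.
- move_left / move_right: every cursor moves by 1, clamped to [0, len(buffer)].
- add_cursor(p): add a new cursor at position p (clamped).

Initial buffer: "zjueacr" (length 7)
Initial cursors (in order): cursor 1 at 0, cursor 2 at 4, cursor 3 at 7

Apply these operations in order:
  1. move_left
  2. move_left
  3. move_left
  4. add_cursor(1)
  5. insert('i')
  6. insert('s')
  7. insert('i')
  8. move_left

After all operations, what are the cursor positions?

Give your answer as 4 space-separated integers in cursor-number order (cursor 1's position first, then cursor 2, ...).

After op 1 (move_left): buffer="zjueacr" (len 7), cursors c1@0 c2@3 c3@6, authorship .......
After op 2 (move_left): buffer="zjueacr" (len 7), cursors c1@0 c2@2 c3@5, authorship .......
After op 3 (move_left): buffer="zjueacr" (len 7), cursors c1@0 c2@1 c3@4, authorship .......
After op 4 (add_cursor(1)): buffer="zjueacr" (len 7), cursors c1@0 c2@1 c4@1 c3@4, authorship .......
After op 5 (insert('i')): buffer="iziijueiacr" (len 11), cursors c1@1 c2@4 c4@4 c3@8, authorship 1.24...3...
After op 6 (insert('s')): buffer="isziissjueisacr" (len 15), cursors c1@2 c2@7 c4@7 c3@12, authorship 11.2424...33...
After op 7 (insert('i')): buffer="isiziissiijueisiacr" (len 19), cursors c1@3 c2@10 c4@10 c3@16, authorship 111.242424...333...
After op 8 (move_left): buffer="isiziissiijueisiacr" (len 19), cursors c1@2 c2@9 c4@9 c3@15, authorship 111.242424...333...

Answer: 2 9 15 9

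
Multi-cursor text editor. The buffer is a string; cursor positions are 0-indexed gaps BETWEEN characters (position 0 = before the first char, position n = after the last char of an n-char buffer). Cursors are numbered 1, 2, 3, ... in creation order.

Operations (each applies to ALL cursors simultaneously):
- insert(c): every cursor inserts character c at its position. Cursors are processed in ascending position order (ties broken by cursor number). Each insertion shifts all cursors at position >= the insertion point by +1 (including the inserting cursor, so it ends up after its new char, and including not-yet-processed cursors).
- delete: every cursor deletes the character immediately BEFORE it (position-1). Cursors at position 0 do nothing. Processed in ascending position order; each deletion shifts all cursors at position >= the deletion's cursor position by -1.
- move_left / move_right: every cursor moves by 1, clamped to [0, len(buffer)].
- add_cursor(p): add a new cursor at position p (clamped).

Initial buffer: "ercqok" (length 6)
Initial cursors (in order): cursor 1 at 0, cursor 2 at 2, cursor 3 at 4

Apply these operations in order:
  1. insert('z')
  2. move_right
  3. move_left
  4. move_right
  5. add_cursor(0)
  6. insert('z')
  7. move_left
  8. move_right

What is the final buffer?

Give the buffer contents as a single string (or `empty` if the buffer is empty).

Answer: zzezrzczqzozk

Derivation:
After op 1 (insert('z')): buffer="zerzcqzok" (len 9), cursors c1@1 c2@4 c3@7, authorship 1..2..3..
After op 2 (move_right): buffer="zerzcqzok" (len 9), cursors c1@2 c2@5 c3@8, authorship 1..2..3..
After op 3 (move_left): buffer="zerzcqzok" (len 9), cursors c1@1 c2@4 c3@7, authorship 1..2..3..
After op 4 (move_right): buffer="zerzcqzok" (len 9), cursors c1@2 c2@5 c3@8, authorship 1..2..3..
After op 5 (add_cursor(0)): buffer="zerzcqzok" (len 9), cursors c4@0 c1@2 c2@5 c3@8, authorship 1..2..3..
After op 6 (insert('z')): buffer="zzezrzczqzozk" (len 13), cursors c4@1 c1@4 c2@8 c3@12, authorship 41.1.2.2.3.3.
After op 7 (move_left): buffer="zzezrzczqzozk" (len 13), cursors c4@0 c1@3 c2@7 c3@11, authorship 41.1.2.2.3.3.
After op 8 (move_right): buffer="zzezrzczqzozk" (len 13), cursors c4@1 c1@4 c2@8 c3@12, authorship 41.1.2.2.3.3.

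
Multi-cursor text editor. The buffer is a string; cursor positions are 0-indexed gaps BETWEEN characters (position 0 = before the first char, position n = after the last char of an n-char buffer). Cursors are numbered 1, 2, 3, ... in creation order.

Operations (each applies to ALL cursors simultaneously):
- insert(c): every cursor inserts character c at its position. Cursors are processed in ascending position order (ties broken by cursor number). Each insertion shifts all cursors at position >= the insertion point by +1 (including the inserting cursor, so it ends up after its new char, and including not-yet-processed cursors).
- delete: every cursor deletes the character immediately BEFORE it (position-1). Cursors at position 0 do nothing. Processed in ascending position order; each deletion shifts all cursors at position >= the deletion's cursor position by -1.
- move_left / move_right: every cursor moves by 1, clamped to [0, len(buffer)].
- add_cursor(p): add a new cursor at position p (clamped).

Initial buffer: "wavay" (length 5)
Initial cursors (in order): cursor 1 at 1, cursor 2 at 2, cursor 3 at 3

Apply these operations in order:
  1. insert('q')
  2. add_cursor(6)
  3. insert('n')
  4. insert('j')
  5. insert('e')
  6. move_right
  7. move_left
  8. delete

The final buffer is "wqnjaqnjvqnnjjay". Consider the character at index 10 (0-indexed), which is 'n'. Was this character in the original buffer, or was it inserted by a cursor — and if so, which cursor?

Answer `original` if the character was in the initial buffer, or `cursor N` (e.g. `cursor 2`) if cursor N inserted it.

After op 1 (insert('q')): buffer="wqaqvqay" (len 8), cursors c1@2 c2@4 c3@6, authorship .1.2.3..
After op 2 (add_cursor(6)): buffer="wqaqvqay" (len 8), cursors c1@2 c2@4 c3@6 c4@6, authorship .1.2.3..
After op 3 (insert('n')): buffer="wqnaqnvqnnay" (len 12), cursors c1@3 c2@6 c3@10 c4@10, authorship .11.22.334..
After op 4 (insert('j')): buffer="wqnjaqnjvqnnjjay" (len 16), cursors c1@4 c2@8 c3@14 c4@14, authorship .111.222.33434..
After op 5 (insert('e')): buffer="wqnjeaqnjevqnnjjeeay" (len 20), cursors c1@5 c2@10 c3@18 c4@18, authorship .1111.2222.3343434..
After op 6 (move_right): buffer="wqnjeaqnjevqnnjjeeay" (len 20), cursors c1@6 c2@11 c3@19 c4@19, authorship .1111.2222.3343434..
After op 7 (move_left): buffer="wqnjeaqnjevqnnjjeeay" (len 20), cursors c1@5 c2@10 c3@18 c4@18, authorship .1111.2222.3343434..
After op 8 (delete): buffer="wqnjaqnjvqnnjjay" (len 16), cursors c1@4 c2@8 c3@14 c4@14, authorship .111.222.33434..
Authorship (.=original, N=cursor N): . 1 1 1 . 2 2 2 . 3 3 4 3 4 . .
Index 10: author = 3

Answer: cursor 3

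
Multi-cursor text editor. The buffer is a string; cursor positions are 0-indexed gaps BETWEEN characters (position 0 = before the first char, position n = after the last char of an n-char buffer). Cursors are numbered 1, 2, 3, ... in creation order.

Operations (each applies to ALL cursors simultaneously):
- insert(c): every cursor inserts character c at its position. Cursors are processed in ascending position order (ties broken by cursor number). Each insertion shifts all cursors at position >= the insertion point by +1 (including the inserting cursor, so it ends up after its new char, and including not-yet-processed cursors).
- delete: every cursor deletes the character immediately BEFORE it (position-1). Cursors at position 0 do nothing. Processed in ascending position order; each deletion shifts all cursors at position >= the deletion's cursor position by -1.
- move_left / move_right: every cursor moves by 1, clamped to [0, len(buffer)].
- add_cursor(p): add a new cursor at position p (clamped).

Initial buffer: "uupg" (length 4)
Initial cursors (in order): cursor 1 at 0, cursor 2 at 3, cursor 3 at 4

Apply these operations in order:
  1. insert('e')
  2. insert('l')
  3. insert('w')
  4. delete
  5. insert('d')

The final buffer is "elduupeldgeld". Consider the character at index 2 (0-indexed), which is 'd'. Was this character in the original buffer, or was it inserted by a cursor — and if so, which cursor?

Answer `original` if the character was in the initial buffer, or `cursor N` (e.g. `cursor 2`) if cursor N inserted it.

Answer: cursor 1

Derivation:
After op 1 (insert('e')): buffer="euupege" (len 7), cursors c1@1 c2@5 c3@7, authorship 1...2.3
After op 2 (insert('l')): buffer="eluupelgel" (len 10), cursors c1@2 c2@7 c3@10, authorship 11...22.33
After op 3 (insert('w')): buffer="elwuupelwgelw" (len 13), cursors c1@3 c2@9 c3@13, authorship 111...222.333
After op 4 (delete): buffer="eluupelgel" (len 10), cursors c1@2 c2@7 c3@10, authorship 11...22.33
After op 5 (insert('d')): buffer="elduupeldgeld" (len 13), cursors c1@3 c2@9 c3@13, authorship 111...222.333
Authorship (.=original, N=cursor N): 1 1 1 . . . 2 2 2 . 3 3 3
Index 2: author = 1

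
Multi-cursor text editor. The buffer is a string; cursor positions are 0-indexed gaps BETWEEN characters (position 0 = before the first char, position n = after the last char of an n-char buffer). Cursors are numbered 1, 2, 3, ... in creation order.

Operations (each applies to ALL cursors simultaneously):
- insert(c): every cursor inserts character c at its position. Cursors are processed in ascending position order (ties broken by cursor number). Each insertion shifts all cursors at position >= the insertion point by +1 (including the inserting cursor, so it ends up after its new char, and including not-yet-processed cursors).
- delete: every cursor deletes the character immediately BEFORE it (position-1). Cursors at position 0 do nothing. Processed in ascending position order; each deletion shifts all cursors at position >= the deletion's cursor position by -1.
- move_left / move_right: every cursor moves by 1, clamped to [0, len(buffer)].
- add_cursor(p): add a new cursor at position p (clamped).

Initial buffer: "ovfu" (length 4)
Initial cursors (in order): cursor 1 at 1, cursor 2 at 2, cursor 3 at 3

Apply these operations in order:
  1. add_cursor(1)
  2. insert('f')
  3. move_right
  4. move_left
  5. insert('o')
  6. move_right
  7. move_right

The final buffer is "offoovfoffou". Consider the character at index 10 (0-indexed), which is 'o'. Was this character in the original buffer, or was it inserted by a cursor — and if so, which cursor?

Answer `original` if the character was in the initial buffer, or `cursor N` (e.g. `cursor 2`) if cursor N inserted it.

After op 1 (add_cursor(1)): buffer="ovfu" (len 4), cursors c1@1 c4@1 c2@2 c3@3, authorship ....
After op 2 (insert('f')): buffer="offvfffu" (len 8), cursors c1@3 c4@3 c2@5 c3@7, authorship .14.2.3.
After op 3 (move_right): buffer="offvfffu" (len 8), cursors c1@4 c4@4 c2@6 c3@8, authorship .14.2.3.
After op 4 (move_left): buffer="offvfffu" (len 8), cursors c1@3 c4@3 c2@5 c3@7, authorship .14.2.3.
After op 5 (insert('o')): buffer="offoovfoffou" (len 12), cursors c1@5 c4@5 c2@8 c3@11, authorship .1414.22.33.
After op 6 (move_right): buffer="offoovfoffou" (len 12), cursors c1@6 c4@6 c2@9 c3@12, authorship .1414.22.33.
After op 7 (move_right): buffer="offoovfoffou" (len 12), cursors c1@7 c4@7 c2@10 c3@12, authorship .1414.22.33.
Authorship (.=original, N=cursor N): . 1 4 1 4 . 2 2 . 3 3 .
Index 10: author = 3

Answer: cursor 3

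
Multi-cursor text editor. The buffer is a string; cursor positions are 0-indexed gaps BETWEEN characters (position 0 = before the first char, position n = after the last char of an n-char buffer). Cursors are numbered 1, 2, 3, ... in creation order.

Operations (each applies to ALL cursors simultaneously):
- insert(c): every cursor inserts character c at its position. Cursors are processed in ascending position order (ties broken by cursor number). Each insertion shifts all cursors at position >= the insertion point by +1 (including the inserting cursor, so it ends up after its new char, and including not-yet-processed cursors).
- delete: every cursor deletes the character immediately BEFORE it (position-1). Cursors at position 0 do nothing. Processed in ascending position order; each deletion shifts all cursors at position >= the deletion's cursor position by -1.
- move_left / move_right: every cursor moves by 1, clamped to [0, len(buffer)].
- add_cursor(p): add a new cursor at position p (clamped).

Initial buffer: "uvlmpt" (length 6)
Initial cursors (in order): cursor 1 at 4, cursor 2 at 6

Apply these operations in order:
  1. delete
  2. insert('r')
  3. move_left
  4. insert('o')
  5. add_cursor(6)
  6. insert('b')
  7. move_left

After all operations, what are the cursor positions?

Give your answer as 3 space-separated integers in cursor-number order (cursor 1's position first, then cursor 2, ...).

After op 1 (delete): buffer="uvlp" (len 4), cursors c1@3 c2@4, authorship ....
After op 2 (insert('r')): buffer="uvlrpr" (len 6), cursors c1@4 c2@6, authorship ...1.2
After op 3 (move_left): buffer="uvlrpr" (len 6), cursors c1@3 c2@5, authorship ...1.2
After op 4 (insert('o')): buffer="uvlorpor" (len 8), cursors c1@4 c2@7, authorship ...11.22
After op 5 (add_cursor(6)): buffer="uvlorpor" (len 8), cursors c1@4 c3@6 c2@7, authorship ...11.22
After op 6 (insert('b')): buffer="uvlobrpbobr" (len 11), cursors c1@5 c3@8 c2@10, authorship ...111.3222
After op 7 (move_left): buffer="uvlobrpbobr" (len 11), cursors c1@4 c3@7 c2@9, authorship ...111.3222

Answer: 4 9 7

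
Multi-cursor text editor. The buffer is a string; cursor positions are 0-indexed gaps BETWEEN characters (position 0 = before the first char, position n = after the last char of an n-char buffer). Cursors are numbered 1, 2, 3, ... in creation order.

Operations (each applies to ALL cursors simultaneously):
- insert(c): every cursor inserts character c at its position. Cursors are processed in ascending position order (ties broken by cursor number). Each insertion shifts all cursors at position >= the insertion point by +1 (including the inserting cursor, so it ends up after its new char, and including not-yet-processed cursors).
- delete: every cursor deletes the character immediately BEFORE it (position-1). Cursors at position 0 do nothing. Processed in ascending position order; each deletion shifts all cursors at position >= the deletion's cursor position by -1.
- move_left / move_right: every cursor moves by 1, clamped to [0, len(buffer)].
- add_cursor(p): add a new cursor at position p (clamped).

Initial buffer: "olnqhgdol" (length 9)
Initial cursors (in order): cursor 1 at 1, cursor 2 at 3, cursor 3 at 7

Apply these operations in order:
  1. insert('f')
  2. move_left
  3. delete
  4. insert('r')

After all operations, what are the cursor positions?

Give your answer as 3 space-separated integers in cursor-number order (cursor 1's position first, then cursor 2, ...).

Answer: 1 4 9

Derivation:
After op 1 (insert('f')): buffer="oflnfqhgdfol" (len 12), cursors c1@2 c2@5 c3@10, authorship .1..2....3..
After op 2 (move_left): buffer="oflnfqhgdfol" (len 12), cursors c1@1 c2@4 c3@9, authorship .1..2....3..
After op 3 (delete): buffer="flfqhgfol" (len 9), cursors c1@0 c2@2 c3@6, authorship 1.2...3..
After op 4 (insert('r')): buffer="rflrfqhgrfol" (len 12), cursors c1@1 c2@4 c3@9, authorship 11.22...33..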